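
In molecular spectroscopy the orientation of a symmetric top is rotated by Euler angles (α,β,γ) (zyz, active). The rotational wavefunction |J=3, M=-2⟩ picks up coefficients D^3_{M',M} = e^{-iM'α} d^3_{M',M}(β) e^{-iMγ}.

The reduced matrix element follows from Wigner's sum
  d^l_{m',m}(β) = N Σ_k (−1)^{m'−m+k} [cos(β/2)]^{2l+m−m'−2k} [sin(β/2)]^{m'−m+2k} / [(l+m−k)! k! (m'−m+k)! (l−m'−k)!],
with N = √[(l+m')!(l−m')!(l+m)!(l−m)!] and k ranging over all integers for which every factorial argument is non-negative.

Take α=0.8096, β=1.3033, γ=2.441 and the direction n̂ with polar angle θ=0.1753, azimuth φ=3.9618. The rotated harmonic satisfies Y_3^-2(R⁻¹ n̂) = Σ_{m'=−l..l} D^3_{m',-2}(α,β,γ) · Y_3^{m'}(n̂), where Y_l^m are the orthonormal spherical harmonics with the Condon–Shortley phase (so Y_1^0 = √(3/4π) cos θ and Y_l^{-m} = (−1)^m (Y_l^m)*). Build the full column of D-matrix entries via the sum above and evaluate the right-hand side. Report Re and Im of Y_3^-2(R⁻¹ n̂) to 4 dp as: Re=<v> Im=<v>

Re=0.0154 Im=-0.0920

Need the full column D^3_{m',-2} for m'=−3..3 at α=0.8096, β=1.3033, γ=2.441.
cos(β/2)=0.795084, sin(β/2)=0.606499
d^3_{-3,-2}: single k=1 term ⇒ +0.472032;  D = +0.243975+0.404092i
d^3_{-2,-2}: k∈[0..1] ⇒ +0.252626 -0.734992 = -0.482366;  D = -0.470948-0.104332i
d^3_{-1,-2}: k∈[0..1] ⇒ -0.609390 +0.709185 = +0.099795;  D = +0.082836-0.055653i
d^3_{0,-2}: k∈[0..1] ⇒ +0.805144 -0.468498 = +0.336646;  D = +0.056825-0.331815i
d^3_{1,-2}: k∈[0..1] ⇒ -0.709185 +0.206331 = -0.502855;  D = +0.300298+0.403341i
d^3_{2,-2}: k∈[0..1] ⇒ +0.427678 -0.049772 = +0.377906;  D = -0.375134-0.045693i
d^3_{3,-2}: single k=0 term ⇒ -0.159823;  D = +0.123426-0.101535i
Y_3^{m'}(θ=0.1753,φ=3.9618) and Σ D·Y over m':
  (+0.2440+0.4041i)·(+0.0017+0.0014i)  (-0.4709-0.1043i)·(-0.0021-0.0305i)  (+0.0828-0.0557i)·(-0.1479+0.1586i)  (+0.0568-0.3318i)·(+0.6790+0.0000i)  (+0.3003+0.4033i)·(+0.1479+0.1586i)  (-0.3751-0.0457i)·(-0.0021+0.0305i)  (+0.1234-0.1015i)·(-0.0017+0.0014i)
Y_3^-2(R⁻¹ n̂) = +0.015407-0.092021i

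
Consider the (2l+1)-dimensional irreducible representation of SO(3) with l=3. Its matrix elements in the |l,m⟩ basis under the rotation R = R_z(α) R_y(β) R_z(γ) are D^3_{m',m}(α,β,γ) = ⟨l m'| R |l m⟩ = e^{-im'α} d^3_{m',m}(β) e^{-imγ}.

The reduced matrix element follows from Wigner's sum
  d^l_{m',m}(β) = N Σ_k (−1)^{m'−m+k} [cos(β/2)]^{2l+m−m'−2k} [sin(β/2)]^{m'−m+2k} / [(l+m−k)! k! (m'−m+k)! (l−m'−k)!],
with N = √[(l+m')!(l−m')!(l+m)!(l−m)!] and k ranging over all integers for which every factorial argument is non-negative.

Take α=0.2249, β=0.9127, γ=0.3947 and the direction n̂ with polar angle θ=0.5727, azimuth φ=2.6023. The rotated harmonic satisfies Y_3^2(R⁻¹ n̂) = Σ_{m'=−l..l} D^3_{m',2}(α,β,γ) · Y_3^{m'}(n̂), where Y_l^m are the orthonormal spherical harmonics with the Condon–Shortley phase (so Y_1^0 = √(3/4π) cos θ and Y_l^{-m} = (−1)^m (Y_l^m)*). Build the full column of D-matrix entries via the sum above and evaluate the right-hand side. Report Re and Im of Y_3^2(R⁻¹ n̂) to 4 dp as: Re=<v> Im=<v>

Need the full column D^3_{m',2} for m'=−3..3 at α=0.2249, β=0.9127, γ=0.3947.
cos(β/2)=0.897667, sin(β/2)=0.440675
d^3_{-3,2}: single k=5 term ⇒ +0.036541;  D = +0.036301-0.004182i
d^3_{-2,2}: k∈[4..5] ⇒ +0.151940 -0.007323 = +0.144617;  D = +0.136357-0.048173i
d^3_{-1,2}: k∈[3..4] ⇒ +0.391498 -0.047174 = +0.344324;  D = +0.290904-0.184211i
d^3_{0,2}: k∈[2..3] ⇒ +0.690649 -0.166442 = +0.524207;  D = +0.369184-0.372151i
d^3_{1,2}: k∈[1..2] ⇒ +0.812258 -0.391498 = +0.420760;  D = +0.222252-0.357272i
d^3_{2,2}: k∈[0..1] ⇒ +0.523228 -0.630474 = -0.107245;  D = -0.034914+0.101403i
d^3_{3,2}: single k=0 term ⇒ -0.629173;  D = -0.067003+0.625595i
Y_3^{m'}(θ=0.5727,φ=2.6023) and Σ D·Y over m':
  (+0.0363-0.0042i)·(+0.0031-0.0663i)  (+0.1364-0.0482i)·(+0.1192+0.2223i)  (+0.2909-0.1842i)·(-0.3805-0.2277i)  (+0.3692-0.3722i)·(+0.1668+0.0000i)  (+0.2223-0.3573i)·(+0.3805-0.2277i)  (-0.0349+0.1014i)·(+0.1192-0.2223i)  (-0.0670+0.6256i)·(-0.0031-0.0663i)
Y_3^2(R⁻¹ n̂) = -0.000968-0.200258i

Re=-0.0010 Im=-0.2003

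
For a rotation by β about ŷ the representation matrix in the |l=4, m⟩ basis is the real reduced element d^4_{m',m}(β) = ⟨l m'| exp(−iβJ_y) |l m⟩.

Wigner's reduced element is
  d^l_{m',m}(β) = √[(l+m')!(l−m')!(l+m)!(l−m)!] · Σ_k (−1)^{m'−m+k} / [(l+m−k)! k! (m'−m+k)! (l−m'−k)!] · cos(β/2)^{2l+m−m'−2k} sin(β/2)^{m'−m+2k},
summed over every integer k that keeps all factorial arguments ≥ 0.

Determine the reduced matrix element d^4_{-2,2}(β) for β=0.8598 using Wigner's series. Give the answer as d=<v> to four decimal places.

d=0.2580

d^4_{-2,2}(β=0.8598) via Wigner's sum:
Half-angle: c=0.909007, s=0.416780. N=√(2·720·720·2)=1440.000000
k: max(0,(2)−(-2))=4 … min(4+(2),4−(-2))=6
  k=4: (−1)^0·1440.0000/(96)·0.9090^4·0.4168^4 = +0.309021
  k=5: (−1)^1·1440.0000/(120)·0.9090^2·0.4168^6 = -0.051970
  k=6: (−1)^2·1440.0000/(1440)·0.9090^0·0.4168^8 = +0.000910
d^4_{-2,2}(0.8598) = +0.309021 -0.051970 +0.000910 = +0.257961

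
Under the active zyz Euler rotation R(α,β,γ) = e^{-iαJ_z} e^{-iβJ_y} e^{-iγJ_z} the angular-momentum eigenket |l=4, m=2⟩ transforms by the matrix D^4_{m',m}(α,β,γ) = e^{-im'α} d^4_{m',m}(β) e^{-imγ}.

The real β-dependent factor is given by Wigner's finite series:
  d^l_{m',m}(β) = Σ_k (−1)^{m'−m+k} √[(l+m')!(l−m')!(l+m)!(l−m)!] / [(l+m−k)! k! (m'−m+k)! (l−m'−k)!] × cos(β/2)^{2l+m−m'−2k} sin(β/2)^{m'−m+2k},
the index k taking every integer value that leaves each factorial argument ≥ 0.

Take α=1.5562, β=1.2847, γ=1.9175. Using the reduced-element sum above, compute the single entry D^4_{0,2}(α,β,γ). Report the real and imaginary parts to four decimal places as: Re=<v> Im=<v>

Split into d^4_{0,2}(β=1.2847) × two z-phases.
Half-angle: c=0.800690, s=0.599079. N=√(24·24·720·2)=910.735966
k: max(0,(2)−(0))=2 … min(4+(2),4−(0))=4
  k=2: (−1)^0·910.7360/(96)·0.8007^6·0.5991^2 = +0.897172
  k=3: (−1)^1·910.7360/(36)·0.8007^4·0.5991^4 = -1.339317
  k=4: (−1)^2·910.7360/(96)·0.8007^2·0.5991^6 = +0.281160
d^4_{0,2}(1.2847) = +0.897172 -1.339317 +0.281160 = -0.160985
D = (+1.000000+0.000000i)·(-0.160985)·(-0.769073+0.639161i) = +0.123809-0.102895i

Re=0.1238 Im=-0.1029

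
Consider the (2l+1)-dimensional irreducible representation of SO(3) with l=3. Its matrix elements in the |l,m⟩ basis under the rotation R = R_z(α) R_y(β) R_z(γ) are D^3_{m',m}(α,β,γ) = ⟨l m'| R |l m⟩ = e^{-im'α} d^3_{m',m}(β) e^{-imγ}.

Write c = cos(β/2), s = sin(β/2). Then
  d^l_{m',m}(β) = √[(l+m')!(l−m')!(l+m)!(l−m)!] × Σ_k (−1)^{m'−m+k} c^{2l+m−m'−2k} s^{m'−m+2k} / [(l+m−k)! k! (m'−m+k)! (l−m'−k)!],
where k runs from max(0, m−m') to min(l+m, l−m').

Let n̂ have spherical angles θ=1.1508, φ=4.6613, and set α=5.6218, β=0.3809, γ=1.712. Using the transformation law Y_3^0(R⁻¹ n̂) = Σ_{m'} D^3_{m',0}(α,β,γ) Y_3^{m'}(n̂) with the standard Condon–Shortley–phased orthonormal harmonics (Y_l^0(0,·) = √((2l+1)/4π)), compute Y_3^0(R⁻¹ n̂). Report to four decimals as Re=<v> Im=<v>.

Need the full column D^3_{m',0} for m'=−3..3 at α=5.6218, β=0.3809, γ=1.712.
cos(β/2)=0.981919, sin(β/2)=0.189301
d^3_{-3,0}: single k=3 term ⇒ +0.028721;  D = -0.011537-0.026302i
d^3_{-2,0}: k∈[2..3] ⇒ +0.182460 -0.006781 = +0.175679;  D = +0.043127-0.170303i
d^3_{-1,0}: k∈[1..3] ⇒ +0.598579 -0.066742 +0.000827 = +0.532665;  D = +0.420348-0.327168i
d^3_{0,0}: k∈[0..3] ⇒ +0.896302 -0.299813 +0.011143 -0.000046 = +0.607586;  D = +0.607586+0.000000i
d^3_{1,0}: k∈[0..2] ⇒ -0.598579 +0.066742 -0.000827 = -0.532665;  D = -0.420348-0.327168i
d^3_{2,0}: k∈[0..1] ⇒ +0.182460 -0.006781 = +0.175679;  D = +0.043127+0.170303i
d^3_{3,0}: single k=0 term ⇒ -0.028721;  D = +0.011537-0.026302i
Y_3^{m'}(θ=1.1508,φ=4.6613) and Σ D·Y over m':
  (-0.0115-0.0263i)·(+0.0485-0.3139i)  (+0.0431-0.1703i)·(-0.3456-0.0354i)  (+0.4203-0.3272i)·(+0.0025-0.0497i)  (+0.6076+0.0000i)·(-0.3300+0.0000i)  (-0.4203-0.3272i)·(-0.0025-0.0497i)  (+0.0431+0.1703i)·(-0.3456+0.0354i)  (+0.0115-0.0263i)·(-0.0485-0.3139i)
Y_3^0(R⁻¹ n̂) = -0.290404-0.000000i

Re=-0.2904 Im=0.0000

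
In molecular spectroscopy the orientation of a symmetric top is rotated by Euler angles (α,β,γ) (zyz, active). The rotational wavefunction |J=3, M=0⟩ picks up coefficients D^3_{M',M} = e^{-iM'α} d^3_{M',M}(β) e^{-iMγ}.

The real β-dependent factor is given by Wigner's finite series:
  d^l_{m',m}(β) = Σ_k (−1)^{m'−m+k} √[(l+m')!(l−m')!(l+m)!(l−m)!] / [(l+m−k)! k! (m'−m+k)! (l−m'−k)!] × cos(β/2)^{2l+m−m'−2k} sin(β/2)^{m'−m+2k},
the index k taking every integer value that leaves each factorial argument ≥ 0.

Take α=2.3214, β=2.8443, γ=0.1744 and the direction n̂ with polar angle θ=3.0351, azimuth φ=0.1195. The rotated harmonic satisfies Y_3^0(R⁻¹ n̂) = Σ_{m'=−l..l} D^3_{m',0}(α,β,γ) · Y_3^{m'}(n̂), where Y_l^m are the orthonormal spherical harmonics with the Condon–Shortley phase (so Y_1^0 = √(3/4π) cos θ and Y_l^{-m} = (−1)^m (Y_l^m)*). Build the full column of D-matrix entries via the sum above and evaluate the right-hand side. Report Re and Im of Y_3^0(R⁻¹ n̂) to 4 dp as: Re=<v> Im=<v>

Re=0.4684 Im=0.0000

Need the full column D^3_{m',0} for m'=−3..3 at α=2.3214, β=2.8443, γ=0.1744.
cos(β/2)=0.148100, sin(β/2)=0.988972
d^3_{-3,0}: single k=3 term ⇒ +0.014052;  D = +0.010917+0.008847i
d^3_{-2,0}: k∈[2..3] ⇒ +0.002577 -0.114922 = -0.112345;  D = +0.007812+0.112073i
d^3_{-1,0}: k∈[1..3] ⇒ +0.000244 -0.032653 +0.485361 = +0.452952;  D = -0.308950+0.331234i
d^3_{0,0}: k∈[0..3] ⇒ +0.000011 -0.004235 +0.188837 -0.935632 = -0.751020;  D = -0.751020+0.000000i
d^3_{1,0}: k∈[0..2] ⇒ -0.000244 +0.032653 -0.485361 = -0.452952;  D = +0.308950+0.331234i
d^3_{2,0}: k∈[0..1] ⇒ +0.002577 -0.114922 = -0.112345;  D = +0.007812-0.112073i
d^3_{3,0}: single k=0 term ⇒ -0.014052;  D = -0.010917+0.008847i
Y_3^{m'}(θ=3.0351,φ=0.1195) and Σ D·Y over m':
  (+0.0109+0.0088i)·(+0.0005-0.0002i)  (+0.0078+0.1121i)·(-0.0112+0.0027i)  (-0.3089+0.3312i)·(+0.1345-0.0161i)  (-0.7510+0.0000i)·(-0.7212+0.0000i)  (+0.3089+0.3312i)·(-0.1345-0.0161i)  (+0.0078-0.1121i)·(-0.0112-0.0027i)  (-0.0109+0.0088i)·(-0.0005-0.0002i)
Y_3^0(R⁻¹ n̂) = +0.468430-0.000000i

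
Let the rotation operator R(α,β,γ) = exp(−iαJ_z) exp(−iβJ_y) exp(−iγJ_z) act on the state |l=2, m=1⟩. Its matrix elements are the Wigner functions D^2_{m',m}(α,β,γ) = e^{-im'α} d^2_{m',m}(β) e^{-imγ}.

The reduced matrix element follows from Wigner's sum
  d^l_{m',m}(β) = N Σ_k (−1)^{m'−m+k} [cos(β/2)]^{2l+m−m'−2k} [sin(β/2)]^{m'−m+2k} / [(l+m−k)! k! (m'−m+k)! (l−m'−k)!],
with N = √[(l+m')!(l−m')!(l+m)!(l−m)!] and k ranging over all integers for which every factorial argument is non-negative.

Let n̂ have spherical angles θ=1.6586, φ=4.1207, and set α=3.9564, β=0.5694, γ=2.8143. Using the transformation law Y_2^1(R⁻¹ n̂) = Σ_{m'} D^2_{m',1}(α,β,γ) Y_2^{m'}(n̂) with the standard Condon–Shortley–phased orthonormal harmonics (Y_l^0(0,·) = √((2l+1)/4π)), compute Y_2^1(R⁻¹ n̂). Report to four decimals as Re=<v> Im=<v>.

Need the full column D^2_{m',1} for m'=−2..2 at α=3.9564, β=0.5694, γ=2.8143.
cos(β/2)=0.959746, sin(β/2)=0.280870
d^2_{-2,1}: single k=3 term ⇒ +0.042530;  D = +0.016016-0.039399i
d^2_{-1,1}: k∈[2..3] ⇒ +0.217993 -0.006223 = +0.211770;  D = +0.088030+0.192607i
d^2_{0,1}: k∈[1..2] ⇒ +0.608204 -0.052089 = +0.556115;  D = -0.526594-0.178780i
d^2_{1,1}: k∈[0..1] ⇒ +0.848448 -0.217993 = +0.630455;  D = +0.557006-0.295325i
d^2_{2,1}: single k=0 term ⇒ -0.496596;  D = +0.131727-0.478807i
Y_2^{m'}(θ=1.6586,φ=4.1207) and Σ D·Y over m':
  (+0.0160-0.0394i)·(-0.1448-0.3549i)  (+0.0880+0.1926i)·(+0.0376-0.0560i)  (-0.5266-0.1788i)·(-0.3081+0.0000i)  (+0.5570-0.2953i)·(-0.0376-0.0560i)  (+0.1317-0.4788i)·(-0.1448+0.3549i)
Y_2^1(R⁻¹ n̂) = +0.273395+0.153429i

Re=0.2734 Im=0.1534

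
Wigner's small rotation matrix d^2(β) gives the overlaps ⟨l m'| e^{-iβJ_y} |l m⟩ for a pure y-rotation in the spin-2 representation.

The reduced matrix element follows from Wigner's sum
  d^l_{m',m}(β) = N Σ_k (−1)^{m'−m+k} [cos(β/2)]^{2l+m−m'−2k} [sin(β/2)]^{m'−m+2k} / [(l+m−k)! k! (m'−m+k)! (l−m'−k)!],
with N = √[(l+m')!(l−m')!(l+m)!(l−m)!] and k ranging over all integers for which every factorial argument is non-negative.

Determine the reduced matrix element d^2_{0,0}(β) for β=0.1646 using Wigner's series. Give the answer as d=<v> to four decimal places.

d=0.9597

d^2_{0,0}(β=0.1646) via Wigner's sum:
Half-angle: c=0.996615, s=0.082207. N=√(2·2·2·2)=4.000000
k∈{0,1,2} keeps every argument non-negative
  k=0: (−1)^0·4.0000/(4)·0.9966^4·0.0822^0 = +0.986530
  k=1: (−1)^1·4.0000/(1)·0.9966^2·0.0822^2 = -0.026849
  k=2: (−1)^2·4.0000/(4)·0.9966^0·0.0822^4 = +0.000046
d^2_{0,0}(0.1646) = +0.986530 -0.026849 +0.000046 = +0.959726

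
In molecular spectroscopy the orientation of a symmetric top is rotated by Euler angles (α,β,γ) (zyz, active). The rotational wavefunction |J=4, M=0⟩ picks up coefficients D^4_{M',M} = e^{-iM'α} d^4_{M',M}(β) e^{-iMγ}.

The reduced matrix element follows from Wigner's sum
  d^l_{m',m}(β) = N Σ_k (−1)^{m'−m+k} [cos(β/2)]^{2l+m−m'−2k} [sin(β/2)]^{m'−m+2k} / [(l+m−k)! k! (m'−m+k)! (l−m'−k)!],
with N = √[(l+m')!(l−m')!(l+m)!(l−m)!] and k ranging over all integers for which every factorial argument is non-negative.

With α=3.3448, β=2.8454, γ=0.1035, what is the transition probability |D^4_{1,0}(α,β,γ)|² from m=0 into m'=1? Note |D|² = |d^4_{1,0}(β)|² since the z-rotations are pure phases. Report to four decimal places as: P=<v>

First d^4_{1,0}(β=2.8454), then the phase factors e^{-i(1)α} and e^{-i(0)γ}:
Half-angle: c=0.147556, s=0.989054. N=√(120·6·24·24)=643.987578
Admissible k: 0..3 (factorial args all ≥0)
  k=0: (−1)^1·643.9876/(144)·0.1476^7·0.9891^1 = -0.000007
  k=1: (−1)^2·643.9876/(24)·0.1476^5·0.9891^3 = +0.001816
  k=2: (−1)^3·643.9876/(24)·0.1476^3·0.9891^5 = -0.081589
  k=3: (−1)^4·643.9876/(144)·0.1476^1·0.9891^7 = +0.610956
d^4_{1,0}(2.8454) = -0.000007 +0.001816 -0.081589 +0.610956 = +0.531176
|D^4_{1,0}|² = |d^4_{1,0}(β)|² = (+0.531176)² = 0.282148 (the z-rotation phases have unit modulus)

P=0.2821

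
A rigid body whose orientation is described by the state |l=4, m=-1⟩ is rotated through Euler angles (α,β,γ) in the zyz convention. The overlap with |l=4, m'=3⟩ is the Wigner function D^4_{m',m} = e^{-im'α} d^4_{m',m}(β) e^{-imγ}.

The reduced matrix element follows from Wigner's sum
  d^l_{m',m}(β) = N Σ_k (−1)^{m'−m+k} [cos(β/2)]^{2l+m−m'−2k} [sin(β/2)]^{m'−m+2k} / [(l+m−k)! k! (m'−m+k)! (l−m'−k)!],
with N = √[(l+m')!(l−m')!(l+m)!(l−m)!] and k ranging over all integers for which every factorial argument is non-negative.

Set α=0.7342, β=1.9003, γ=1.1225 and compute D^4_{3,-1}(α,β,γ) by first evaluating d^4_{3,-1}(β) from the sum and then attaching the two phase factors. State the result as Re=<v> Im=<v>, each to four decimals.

Split into d^4_{3,-1}(β=1.9003) × two z-phases.
With c≡cos(β/2)=0.581561 and s≡sin(β/2)=0.813503, N=[5040·1·6·120]^{1/2}=1904.940944
k∈{0,1} keeps every argument non-negative
  k=0: (−1)^4·1904.9409/(144)·0.5816^4·0.8135^4 = +0.662730
  k=1: (−1)^5·1904.9409/(240)·0.5816^2·0.8135^6 = -0.778064
d^4_{3,-1}(1.9003) = +0.662730 -0.778064 = -0.115334
Phases: e^{-i·(3)·0.7342}=-0.590601-0.806964i, e^{-i·(-1)·1.1225}=+0.433431+0.901187i ⇒ D=-0.054350+0.101725i

Re=-0.0543 Im=0.1017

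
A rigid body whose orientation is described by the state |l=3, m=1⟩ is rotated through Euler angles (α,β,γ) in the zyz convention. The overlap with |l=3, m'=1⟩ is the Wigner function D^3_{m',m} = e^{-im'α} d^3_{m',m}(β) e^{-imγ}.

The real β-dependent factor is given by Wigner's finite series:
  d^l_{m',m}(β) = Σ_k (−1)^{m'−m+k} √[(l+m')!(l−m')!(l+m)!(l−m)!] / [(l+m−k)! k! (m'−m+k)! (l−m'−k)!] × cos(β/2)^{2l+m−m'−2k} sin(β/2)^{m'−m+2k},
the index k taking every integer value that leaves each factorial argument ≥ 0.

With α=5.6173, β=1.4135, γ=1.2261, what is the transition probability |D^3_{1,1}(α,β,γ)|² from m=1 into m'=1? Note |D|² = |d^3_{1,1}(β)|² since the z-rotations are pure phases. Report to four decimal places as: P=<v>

First d^3_{1,1}(β=1.4135), then the phase factors e^{-i(1)α} and e^{-i(1)γ}:
Half-angle: c=0.760476, s=0.649366. N=√(24·2·24·2)=48.000000
k∈{0,1,2} keeps every argument non-negative
  k=0: (−1)^0·48.0000/(48)·0.7605^6·0.6494^0 = +0.193426
  k=1: (−1)^1·48.0000/(6)·0.7605^4·0.6494^2 = -1.128266
  k=2: (−1)^2·48.0000/(8)·0.7605^2·0.6494^4 = +0.616993
d^3_{1,1}(1.4135) = +0.193426 -1.128266 +0.616993 = -0.317848
|D^3_{1,1}|² = |d^3_{1,1}(β)|² = (-0.317848)² = 0.101027 (the z-rotation phases have unit modulus)

P=0.1010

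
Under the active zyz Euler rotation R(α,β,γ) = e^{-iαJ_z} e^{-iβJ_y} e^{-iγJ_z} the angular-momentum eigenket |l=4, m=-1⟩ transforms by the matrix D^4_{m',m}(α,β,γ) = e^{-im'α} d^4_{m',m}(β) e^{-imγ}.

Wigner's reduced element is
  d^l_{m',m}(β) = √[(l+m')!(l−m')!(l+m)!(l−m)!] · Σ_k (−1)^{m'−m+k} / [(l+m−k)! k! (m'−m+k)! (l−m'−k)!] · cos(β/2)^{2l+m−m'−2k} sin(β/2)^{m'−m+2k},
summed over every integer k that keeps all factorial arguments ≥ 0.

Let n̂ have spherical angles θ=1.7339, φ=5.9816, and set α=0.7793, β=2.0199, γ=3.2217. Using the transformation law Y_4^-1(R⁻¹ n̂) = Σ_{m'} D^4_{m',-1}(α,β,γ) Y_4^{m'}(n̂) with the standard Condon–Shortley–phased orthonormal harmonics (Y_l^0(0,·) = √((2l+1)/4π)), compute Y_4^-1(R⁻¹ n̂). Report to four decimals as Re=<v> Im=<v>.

Need the full column D^4_{m',-1} for m'=−4..4 at α=0.7793, β=2.0199, γ=3.2217.
cos(β/2)=0.531903, sin(β/2)=0.846805
d^4_{-4,-1}: single k=3 term ⇒ +0.193467;  D = +0.193167+0.010773i
d^4_{-3,-1}: k∈[2..3] ⇒ +0.128894 -0.544482 = -0.415588;  D = -0.311457+0.275151i
d^4_{-2,-1}: k∈[1..3] ⇒ +0.043276 -0.548428 +0.926681 = +0.421529;  D = +0.028604-0.420558i
d^4_{-1,-1}: k∈[0..3] ⇒ +0.006407 -0.243587 +1.234768 -1.043197 = -0.045608;  D = +0.029777+0.034546i
d^4_{0,-1}: k∈[0..3] ⇒ -0.045617 +0.693712 -1.758253 +0.742732 = -0.367426;  D = +0.366247+0.029402i
d^4_{1,-1}: k∈[0..3] ⇒ +0.162391 -1.234768 +1.564795 -0.264404 = +0.228014;  D = -0.174513+0.146750i
d^4_{2,-1}: k∈[0..2] ⇒ -0.365618 +1.390021 -0.704618 = +0.319785;  D = -0.029475+0.318424i
d^4_{3,-1}: k∈[0..1] ⇒ +0.544482 -0.828012 = -0.283530;  D = -0.179820-0.219213i
d^4_{4,-1}: single k=0 term ⇒ -0.490353;  D = -0.487678-0.051149i
Y_4^{m'}(θ=1.7339,φ=5.9816) and Σ D·Y over m':
  (+0.1932+0.0108i)·(+0.1495+0.3919i)  (-0.3115+0.2752i)·(-0.1206-0.1535i)  (+0.0286-0.4206i)·(-0.2187-0.1507i)  (+0.0298+0.0345i)·(+0.2038+0.0634i)  (+0.3662+0.0294i)·(+0.2363+0.0000i)  (-0.1745+0.1467i)·(-0.2038+0.0634i)  (-0.0295+0.3184i)·(-0.2187+0.1507i)  (-0.1798-0.2192i)·(+0.1206-0.1535i)  (-0.4877-0.0511i)·(+0.1495-0.3919i)
Y_4^-1(R⁻¹ n̂) = -0.038315+0.265096i

Re=-0.0383 Im=0.2651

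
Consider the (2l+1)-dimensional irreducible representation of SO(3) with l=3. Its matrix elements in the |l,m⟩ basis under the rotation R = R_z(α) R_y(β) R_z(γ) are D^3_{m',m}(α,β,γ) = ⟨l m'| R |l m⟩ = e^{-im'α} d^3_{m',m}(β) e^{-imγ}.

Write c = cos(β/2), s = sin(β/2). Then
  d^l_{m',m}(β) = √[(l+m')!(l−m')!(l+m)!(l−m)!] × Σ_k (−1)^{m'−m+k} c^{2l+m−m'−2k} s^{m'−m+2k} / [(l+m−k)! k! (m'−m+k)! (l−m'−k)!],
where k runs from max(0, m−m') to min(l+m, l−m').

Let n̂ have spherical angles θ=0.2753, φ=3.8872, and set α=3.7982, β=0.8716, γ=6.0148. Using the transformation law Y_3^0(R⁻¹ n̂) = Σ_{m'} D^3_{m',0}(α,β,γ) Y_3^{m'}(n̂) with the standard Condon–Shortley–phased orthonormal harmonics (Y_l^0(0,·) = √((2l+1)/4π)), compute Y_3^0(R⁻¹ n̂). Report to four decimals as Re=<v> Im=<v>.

Re=0.1284 Im=0.0000

Need the full column D^3_{m',0} for m'=−3..3 at α=3.7982, β=0.8716, γ=6.0148.
cos(β/2)=0.906533, sin(β/2)=0.422136
d^3_{-3,0}: single k=3 term ⇒ +0.250623;  D = +0.097372-0.230934i
d^3_{-2,0}: k∈[2..3] ⇒ +0.659172 -0.142934 = +0.516238;  D = +0.131508+0.499206i
d^3_{-1,0}: k∈[1..3] ⇒ +0.895282 -0.582396 +0.042095 = +0.354981;  D = -0.281169-0.216692i
d^3_{0,0}: k∈[0..3] ⇒ +0.555010 -1.083130 +0.234865 -0.005659 = -0.298914;  D = -0.298914+0.000000i
d^3_{1,0}: k∈[0..2] ⇒ -0.895282 +0.582396 -0.042095 = -0.354981;  D = +0.281169-0.216692i
d^3_{2,0}: k∈[0..1] ⇒ +0.659172 -0.142934 = +0.516238;  D = +0.131508-0.499206i
d^3_{3,0}: single k=0 term ⇒ -0.250623;  D = -0.097372-0.230934i
Y_3^{m'}(θ=0.2753,φ=3.8872) and Σ D·Y over m':
  (+0.0974-0.2309i)·(+0.0052+0.0066i)  (+0.1315+0.4992i)·(+0.0058-0.0724i)  (-0.2812-0.2167i)·(-0.2343+0.2164i)  (-0.2989+0.0000i)·(+0.5856+0.0000i)  (+0.2812-0.2167i)·(+0.2343+0.2164i)  (+0.1315-0.4992i)·(+0.0058+0.0724i)  (-0.0974-0.2309i)·(-0.0052+0.0066i)
Y_3^0(R⁻¹ n̂) = +0.128415+0.000000i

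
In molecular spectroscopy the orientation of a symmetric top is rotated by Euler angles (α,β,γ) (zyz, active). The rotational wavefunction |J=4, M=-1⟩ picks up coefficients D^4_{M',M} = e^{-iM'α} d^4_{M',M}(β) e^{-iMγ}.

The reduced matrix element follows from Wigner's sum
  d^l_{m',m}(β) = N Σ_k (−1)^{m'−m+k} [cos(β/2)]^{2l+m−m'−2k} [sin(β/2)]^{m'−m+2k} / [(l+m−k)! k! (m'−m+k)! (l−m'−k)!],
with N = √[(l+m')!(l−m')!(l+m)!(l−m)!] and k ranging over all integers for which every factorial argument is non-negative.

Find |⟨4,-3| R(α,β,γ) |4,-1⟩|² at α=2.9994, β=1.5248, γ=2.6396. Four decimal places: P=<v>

P=0.0794

First d^4_{-3,-1}(β=1.5248), then the phase factors e^{-i(-3)α} and e^{-i(-1)γ}:
c=cos(1.5248/2)=0.723181, s=sin(1.5248/2)=0.690659; N=√[1·5040·6·120]=1904.940944
Admissible k: 2..3 (factorial args all ≥0)
  k=2: (−1)^0·1904.9409/(240)·0.7232^6·0.6907^2 = +0.541599
  k=3: (−1)^1·1904.9409/(144)·0.7232^4·0.6907^4 = -0.823305
d^4_{-3,-1}(1.5248) = +0.541599 -0.823305 = -0.281706
|D^4_{-3,-1}|² = |d^4_{-3,-1}(β)|² = (-0.281706)² = 0.079358 (the z-rotation phases have unit modulus)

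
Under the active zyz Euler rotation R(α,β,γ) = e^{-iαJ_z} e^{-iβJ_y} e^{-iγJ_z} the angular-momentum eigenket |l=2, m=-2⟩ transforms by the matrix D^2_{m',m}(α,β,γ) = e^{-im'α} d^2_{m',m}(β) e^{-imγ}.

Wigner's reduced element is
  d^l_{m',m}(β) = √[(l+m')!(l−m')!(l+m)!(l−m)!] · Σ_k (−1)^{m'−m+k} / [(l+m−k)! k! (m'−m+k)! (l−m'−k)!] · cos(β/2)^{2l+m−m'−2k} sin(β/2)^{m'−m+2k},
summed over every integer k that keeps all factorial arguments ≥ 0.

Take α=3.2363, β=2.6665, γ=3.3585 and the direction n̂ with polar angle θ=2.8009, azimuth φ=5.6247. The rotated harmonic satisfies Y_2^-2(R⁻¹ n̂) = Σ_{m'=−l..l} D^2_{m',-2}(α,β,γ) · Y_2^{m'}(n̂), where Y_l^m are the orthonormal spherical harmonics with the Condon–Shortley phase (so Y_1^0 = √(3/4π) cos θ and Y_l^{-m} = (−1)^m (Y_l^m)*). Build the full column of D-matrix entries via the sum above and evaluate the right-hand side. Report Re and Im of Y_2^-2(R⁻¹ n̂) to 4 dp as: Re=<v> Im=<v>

Re=0.1769 Im=-0.0441

Need the full column D^2_{m',-2} for m'=−2..2 at α=3.2363, β=2.6665, γ=3.3585.
cos(β/2)=0.235319, sin(β/2)=0.971918
d^2_{-2,-2}: single k=0 term ⇒ +0.003066;  D = +0.002490+0.001790i
d^2_{-1,-2}: single k=0 term ⇒ -0.025330;  D = +0.021873+0.012773i
d^2_{0,-2}: single k=0 term ⇒ +0.128129;  D = +0.116260+0.053857i
d^2_{1,-2}: single k=0 term ⇒ -0.432091;  D = +0.407484+0.143733i
d^2_{2,-2}: single k=0 term ⇒ +0.892317;  D = +0.865799+0.215918i
Y_2^{m'}(θ=2.8009,φ=5.6247) and Σ D·Y over m':
  (+0.0025+0.0018i)·(+0.0108+0.0417i)  (+0.0219+0.0128i)·(-0.1924-0.1489i)  (+0.1163+0.0539i)·(+0.5251+0.0000i)  (+0.4075+0.1437i)·(+0.1924-0.1489i)  (+0.8658+0.2159i)·(+0.0108-0.0417i)
Y_2^-2(R⁻¹ n̂) = +0.176900-0.044121i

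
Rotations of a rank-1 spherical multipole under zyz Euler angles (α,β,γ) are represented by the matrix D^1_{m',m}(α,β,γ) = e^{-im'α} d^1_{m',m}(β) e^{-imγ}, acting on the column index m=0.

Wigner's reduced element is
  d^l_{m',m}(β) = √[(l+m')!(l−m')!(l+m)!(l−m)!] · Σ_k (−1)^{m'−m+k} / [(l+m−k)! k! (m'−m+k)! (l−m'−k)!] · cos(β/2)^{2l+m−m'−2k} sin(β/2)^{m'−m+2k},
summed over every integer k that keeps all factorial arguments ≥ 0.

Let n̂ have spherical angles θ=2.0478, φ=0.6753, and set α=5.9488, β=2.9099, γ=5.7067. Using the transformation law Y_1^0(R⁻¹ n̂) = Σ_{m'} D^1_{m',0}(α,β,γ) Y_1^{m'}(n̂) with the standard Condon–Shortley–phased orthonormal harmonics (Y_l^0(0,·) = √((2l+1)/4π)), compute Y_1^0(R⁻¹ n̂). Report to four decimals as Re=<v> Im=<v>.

Need the full column D^1_{m',0} for m'=−1..1 at α=5.9488, β=2.9099, γ=5.7067.
cos(β/2)=0.115587, sin(β/2)=0.993297
d^1_{-1,0}: single k=1 term ⇒ +0.162370;  D = +0.153376-0.053288i
d^1_{0,0}: k∈[0..1] ⇒ +0.013360 -0.986640 = -0.973279;  D = -0.973279+0.000000i
d^1_{1,0}: single k=0 term ⇒ -0.162370;  D = -0.153376-0.053288i
Y_1^{m'}(θ=2.0478,φ=0.6753) and Σ D·Y over m':
  (+0.1534-0.0533i)·(+0.2396-0.1919i)  (-0.9733+0.0000i)·(-0.2243+0.0000i)  (-0.1534-0.0533i)·(-0.2396-0.1919i)
Y_1^0(R⁻¹ n̂) = +0.271371+0.000000i

Re=0.2714 Im=0.0000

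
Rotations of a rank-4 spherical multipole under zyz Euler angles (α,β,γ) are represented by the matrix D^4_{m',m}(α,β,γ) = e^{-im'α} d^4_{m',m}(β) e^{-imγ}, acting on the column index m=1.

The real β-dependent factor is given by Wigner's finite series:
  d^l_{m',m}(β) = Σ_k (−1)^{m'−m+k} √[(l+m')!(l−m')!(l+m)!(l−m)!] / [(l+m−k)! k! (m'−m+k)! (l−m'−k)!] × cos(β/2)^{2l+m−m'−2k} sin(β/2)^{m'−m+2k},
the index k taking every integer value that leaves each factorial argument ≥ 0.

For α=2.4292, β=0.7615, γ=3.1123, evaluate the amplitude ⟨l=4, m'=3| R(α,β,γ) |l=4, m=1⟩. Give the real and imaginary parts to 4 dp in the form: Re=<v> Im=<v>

D^4_{3,1}(2.4292,0.7615,3.1123) = e^{-i·3·2.4292}·d^4_{3,1}(0.7615)·e^{-i·1·3.1123}. Compute d first:
With c≡cos(β/2)=0.928386 and s≡sin(β/2)=0.371617, N=[5040·1·120·6]^{1/2}=1904.940944
The bounds max(0,m−m')=0 and min(l+m,l−m')=1 give 2 terms
  k=0: (−1)^2·1904.9409/(240)·0.9284^6·0.3716^2 = +0.701832
  k=1: (−1)^3·1904.9409/(144)·0.9284^4·0.3716^4 = -0.187420
d^4_{3,1}(0.7615) = +0.701832 -0.187420 = +0.514412
Attach z-rotation phases: D = e^{-i(3)(2.4292)}·(+0.514412)·e^{-i(1)(3.1123)} = -0.288620+0.425815i

Re=-0.2886 Im=0.4258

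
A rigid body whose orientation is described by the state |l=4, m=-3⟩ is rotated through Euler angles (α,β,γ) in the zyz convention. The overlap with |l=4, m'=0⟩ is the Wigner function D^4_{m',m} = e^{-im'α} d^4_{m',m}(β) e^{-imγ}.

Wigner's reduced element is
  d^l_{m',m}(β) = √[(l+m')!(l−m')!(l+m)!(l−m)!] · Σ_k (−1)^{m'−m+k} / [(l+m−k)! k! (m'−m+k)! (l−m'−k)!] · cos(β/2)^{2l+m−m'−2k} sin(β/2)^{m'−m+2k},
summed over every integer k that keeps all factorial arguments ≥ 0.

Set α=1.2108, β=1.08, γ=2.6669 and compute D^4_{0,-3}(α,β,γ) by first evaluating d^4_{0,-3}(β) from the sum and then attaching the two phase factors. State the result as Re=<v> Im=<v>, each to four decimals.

Split into d^4_{0,-3}(β=1.08) × two z-phases.
With c≡cos(β/2)=0.857709 and s≡sin(β/2)=0.514136, N=[24·24·1·5040]^{1/2}=1703.830978
k: max(0,(-3)−(0))=0 … min(4+(-3),4−(0))=1
  k=0: (−1)^3·1703.8310/(144)·0.8577^5·0.5141^3 = -0.746444
  k=1: (−1)^4·1703.8310/(144)·0.8577^3·0.5141^5 = +0.268209
d^4_{0,-3}(1.08) = -0.746444 +0.268209 = -0.478235
Phases: e^{-i·(0)·1.2108}=+1.000000+0.000000i, e^{-i·(-3)·2.6669}=-0.146193+0.989256i ⇒ D=+0.069914-0.473097i

Re=0.0699 Im=-0.4731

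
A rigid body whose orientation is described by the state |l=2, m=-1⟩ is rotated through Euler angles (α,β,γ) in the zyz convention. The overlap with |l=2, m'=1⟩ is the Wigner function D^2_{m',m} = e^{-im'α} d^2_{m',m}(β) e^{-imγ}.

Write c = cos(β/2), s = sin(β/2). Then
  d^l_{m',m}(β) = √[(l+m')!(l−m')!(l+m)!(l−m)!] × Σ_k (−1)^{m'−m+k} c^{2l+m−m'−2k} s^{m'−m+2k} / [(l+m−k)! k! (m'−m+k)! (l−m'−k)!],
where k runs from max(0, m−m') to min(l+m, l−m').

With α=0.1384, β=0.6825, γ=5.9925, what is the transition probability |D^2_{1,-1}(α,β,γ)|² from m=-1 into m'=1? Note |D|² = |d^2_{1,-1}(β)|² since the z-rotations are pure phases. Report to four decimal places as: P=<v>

P=0.0817

Split into d^2_{1,-1}(β=0.6825) × two z-phases.
Half-angle: c=0.942337, s=0.334665. N=√(6·1·1·6)=6.000000
k: max(0,(-1)−(1))=0 … min(2+(-1),2−(1))=1
  k=0: (−1)^2·6.0000/(2)·0.9423^2·0.3347^2 = +0.298370
  k=1: (−1)^3·6.0000/(6)·0.9423^0·0.3347^4 = -0.012544
d^2_{1,-1}(0.6825) = +0.298370 -0.012544 = +0.285826
|D^2_{1,-1}|² = |d^2_{1,-1}(β)|² = (+0.285826)² = 0.081696 (the z-rotation phases have unit modulus)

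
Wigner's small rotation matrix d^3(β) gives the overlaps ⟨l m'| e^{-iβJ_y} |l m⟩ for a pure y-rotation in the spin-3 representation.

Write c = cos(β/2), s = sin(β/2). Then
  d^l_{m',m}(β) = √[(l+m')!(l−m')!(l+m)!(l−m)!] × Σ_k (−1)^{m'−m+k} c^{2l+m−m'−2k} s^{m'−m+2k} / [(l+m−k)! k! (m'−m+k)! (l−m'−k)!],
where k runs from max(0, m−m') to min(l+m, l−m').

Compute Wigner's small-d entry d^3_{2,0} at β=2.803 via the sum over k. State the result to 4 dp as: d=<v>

d=-0.1425

d^3_{2,0}(β=2.803) via Wigner's sum:
c=cos(2.803/2)=0.168489, s=sin(2.803/2)=0.985704; N=√[120·1·6·6]=65.726707
Admissible k: 0..1 (factorial args all ≥0)
  k=0: (−1)^2·65.7267/(12)·0.1685^4·0.9857^2 = +0.004289
  k=1: (−1)^3·65.7267/(12)·0.1685^2·0.9857^4 = -0.146787
d^3_{2,0}(2.803) = +0.004289 -0.146787 = -0.142498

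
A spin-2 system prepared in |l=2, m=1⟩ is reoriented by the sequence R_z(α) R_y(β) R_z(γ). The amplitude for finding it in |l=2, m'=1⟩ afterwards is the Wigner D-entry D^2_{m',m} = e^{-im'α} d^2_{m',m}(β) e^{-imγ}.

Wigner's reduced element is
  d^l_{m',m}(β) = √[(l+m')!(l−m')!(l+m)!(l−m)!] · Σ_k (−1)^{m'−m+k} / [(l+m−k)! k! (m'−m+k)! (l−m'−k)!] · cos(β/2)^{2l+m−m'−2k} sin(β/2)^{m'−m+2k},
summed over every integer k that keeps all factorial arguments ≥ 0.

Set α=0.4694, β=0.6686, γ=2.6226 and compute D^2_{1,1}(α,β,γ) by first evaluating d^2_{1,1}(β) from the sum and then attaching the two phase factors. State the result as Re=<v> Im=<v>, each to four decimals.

First d^2_{1,1}(β=0.6686), then the phase factors e^{-i(1)α} and e^{-i(1)γ}:
Half-angle: c=0.944640, s=0.328108. N=√(6·1·6·1)=6.000000
k∈{0,1} keeps every argument non-negative
  k=0: (−1)^0·6.0000/(6)·0.9446^4·0.3281^0 = +0.796280
  k=1: (−1)^1·6.0000/(2)·0.9446^2·0.3281^2 = -0.288196
d^2_{1,1}(0.6686) = +0.796280 -0.288196 = +0.508084
D = (+0.891840-0.452351i)·(+0.508084)·(-0.868319-0.496006i) = -0.507459-0.025187i

Re=-0.5075 Im=-0.0252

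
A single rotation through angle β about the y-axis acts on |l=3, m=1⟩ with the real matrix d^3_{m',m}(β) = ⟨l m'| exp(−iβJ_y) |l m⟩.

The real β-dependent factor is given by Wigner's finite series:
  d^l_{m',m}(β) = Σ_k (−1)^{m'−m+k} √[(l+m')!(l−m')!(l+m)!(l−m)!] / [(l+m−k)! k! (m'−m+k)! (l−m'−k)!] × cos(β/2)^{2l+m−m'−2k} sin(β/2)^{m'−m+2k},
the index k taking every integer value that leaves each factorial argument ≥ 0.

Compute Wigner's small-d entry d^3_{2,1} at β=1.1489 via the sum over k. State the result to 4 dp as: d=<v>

d^3_{2,1}(β=1.1489) via Wigner's sum:
Half-angle: c=0.839491, s=0.543373. N=√(120·1·24·2)=75.894664
The bounds max(0,m−m')=0 and min(l+m,l−m')=1 give 2 terms
  k=0: (−1)^1·75.8947/(24)·0.8395^5·0.5434^1 = -0.716439
  k=1: (−1)^2·75.8947/(12)·0.8395^3·0.5434^3 = +0.600307
d^3_{2,1}(1.1489) = -0.716439 +0.600307 = -0.116132

d=-0.1161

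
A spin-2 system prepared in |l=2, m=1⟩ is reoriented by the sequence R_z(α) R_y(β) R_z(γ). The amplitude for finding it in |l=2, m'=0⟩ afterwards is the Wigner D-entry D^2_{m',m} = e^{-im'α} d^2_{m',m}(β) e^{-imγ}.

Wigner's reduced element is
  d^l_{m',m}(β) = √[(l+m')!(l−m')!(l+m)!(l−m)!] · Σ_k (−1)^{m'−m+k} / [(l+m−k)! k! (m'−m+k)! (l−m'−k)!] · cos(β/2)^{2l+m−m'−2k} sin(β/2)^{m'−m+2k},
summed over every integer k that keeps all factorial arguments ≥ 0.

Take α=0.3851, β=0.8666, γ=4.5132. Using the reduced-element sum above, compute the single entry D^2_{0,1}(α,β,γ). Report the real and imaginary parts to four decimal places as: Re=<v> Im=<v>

Split into d^2_{0,1}(β=0.8666) × two z-phases.
Half-angle: c=0.907585, s=0.419868. N=√(2·2·6·1)=4.898979
k∈{1,2} keeps every argument non-negative
  k=1: (−1)^0·4.8990/(2)·0.9076^3·0.4199^1 = +0.768866
  k=2: (−1)^1·4.8990/(2)·0.9076^1·0.4199^3 = -0.164551
d^2_{0,1}(0.8666) = +0.768866 -0.164551 = +0.604315
D = (+1.000000+0.000000i)·(+0.604315)·(-0.197874+0.980227i) = -0.119578+0.592366i

Re=-0.1196 Im=0.5924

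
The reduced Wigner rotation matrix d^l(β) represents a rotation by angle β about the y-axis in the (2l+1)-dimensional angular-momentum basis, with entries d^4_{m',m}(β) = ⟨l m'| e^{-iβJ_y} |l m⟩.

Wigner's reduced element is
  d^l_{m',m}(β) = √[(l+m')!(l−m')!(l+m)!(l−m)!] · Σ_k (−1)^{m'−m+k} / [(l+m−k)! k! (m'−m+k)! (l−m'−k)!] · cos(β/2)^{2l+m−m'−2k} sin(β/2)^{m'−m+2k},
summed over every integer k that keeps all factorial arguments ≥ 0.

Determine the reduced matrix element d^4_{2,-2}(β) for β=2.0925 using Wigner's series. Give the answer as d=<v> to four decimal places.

d=-0.4209

d^4_{2,-2}(β=2.0925) via Wigner's sum:
c=cos(2.0925/2)=0.500820, s=sin(2.0925/2)=0.865551; N=√[720·2·2·720]=1440.000000
The bounds max(0,m−m')=0 and min(l+m,l−m')=2 give 3 terms
  k=0: (−1)^4·1440.0000/(96)·0.5008^4·0.8656^4 = +0.529652
  k=1: (−1)^5·1440.0000/(120)·0.5008^2·0.8656^6 = -1.265616
  k=2: (−1)^6·1440.0000/(1440)·0.5008^0·0.8656^8 = +0.315023
d^4_{2,-2}(2.0925) = +0.529652 -1.265616 +0.315023 = -0.420941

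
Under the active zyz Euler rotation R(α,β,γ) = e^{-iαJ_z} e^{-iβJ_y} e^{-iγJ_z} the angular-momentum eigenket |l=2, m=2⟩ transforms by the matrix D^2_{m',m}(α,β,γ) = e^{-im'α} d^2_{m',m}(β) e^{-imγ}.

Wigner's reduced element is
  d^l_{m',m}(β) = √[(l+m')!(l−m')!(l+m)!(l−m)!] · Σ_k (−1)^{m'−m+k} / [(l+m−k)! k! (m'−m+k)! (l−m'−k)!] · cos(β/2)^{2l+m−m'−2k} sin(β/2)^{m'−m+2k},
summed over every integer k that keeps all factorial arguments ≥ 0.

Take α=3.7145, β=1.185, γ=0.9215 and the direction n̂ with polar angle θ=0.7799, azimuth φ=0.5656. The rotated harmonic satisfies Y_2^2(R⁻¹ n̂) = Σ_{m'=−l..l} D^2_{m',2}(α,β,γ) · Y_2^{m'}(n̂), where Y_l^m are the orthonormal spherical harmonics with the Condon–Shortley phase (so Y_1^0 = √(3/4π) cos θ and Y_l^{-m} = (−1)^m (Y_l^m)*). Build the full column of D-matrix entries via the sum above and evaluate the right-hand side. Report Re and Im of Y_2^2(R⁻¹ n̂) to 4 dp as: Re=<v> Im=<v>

Need the full column D^2_{m',2} for m'=−2..2 at α=3.7145, β=1.185, γ=0.9215.
cos(β/2)=0.829547, sin(β/2)=0.558437
d^2_{-2,2}: single k=4 term ⇒ +0.097251;  D = +0.074558-0.062441i
d^2_{-1,2}: single k=3 term ⇒ +0.288930;  D = -0.085579+0.275965i
d^2_{0,2}: single k=2 term ⇒ +0.525661;  D = -0.141326-0.506306i
d^2_{1,2}: single k=1 term ⇒ +0.637569;  D = +0.476930+0.423122i
d^2_{2,2}: single k=0 term ⇒ +0.473548;  D = -0.468033-0.072067i
Y_2^{m'}(θ=0.7799,φ=0.5656) and Σ D·Y over m':
  (+0.0746-0.0624i)·(+0.0813-0.1729i)  (-0.0856+0.2760i)·(+0.3261-0.2070i)  (-0.1413-0.5063i)·(+0.1629+0.0000i)  (+0.4769+0.4231i)·(-0.3261-0.2070i)  (-0.4680-0.0721i)·(+0.0813+0.1729i)
Y_2^2(R⁻¹ n̂) = -0.092066-0.316196i

Re=-0.0921 Im=-0.3162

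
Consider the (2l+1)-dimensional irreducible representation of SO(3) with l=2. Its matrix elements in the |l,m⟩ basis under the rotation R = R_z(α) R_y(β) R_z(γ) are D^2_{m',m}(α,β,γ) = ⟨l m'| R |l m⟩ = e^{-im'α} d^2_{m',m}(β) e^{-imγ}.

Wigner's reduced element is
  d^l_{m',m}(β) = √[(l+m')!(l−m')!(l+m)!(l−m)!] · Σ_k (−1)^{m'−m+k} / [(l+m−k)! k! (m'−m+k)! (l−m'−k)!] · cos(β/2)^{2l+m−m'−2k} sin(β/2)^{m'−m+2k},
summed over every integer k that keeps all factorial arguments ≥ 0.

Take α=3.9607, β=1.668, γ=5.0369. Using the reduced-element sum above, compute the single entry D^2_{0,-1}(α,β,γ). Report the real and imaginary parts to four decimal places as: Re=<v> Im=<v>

Re=0.0377 Im=-0.1121

D^2_{0,-1}(3.9607,1.668,5.0369) = e^{-i·0·3.9607}·d^2_{0,-1}(1.668)·e^{-i·-1·5.0369}. Compute d first:
c=cos(1.668/2)=0.671919, s=sin(1.668/2)=0.740625; N=√[2·2·1·6]=4.898979
k: max(0,(-1)−(0))=0 … min(2+(-1),2−(0))=1
  k=0: (−1)^1·4.8990/(2)·0.6719^3·0.7406^1 = -0.550331
  k=1: (−1)^2·4.8990/(2)·0.6719^1·0.7406^3 = +0.668632
d^2_{0,-1}(1.668) = -0.550331 +0.668632 = +0.118301
Attach z-rotation phases: D = e^{-i(0)(3.9607)}·(+0.118301)·e^{-i(-1)(5.0369)} = +0.037720-0.112127i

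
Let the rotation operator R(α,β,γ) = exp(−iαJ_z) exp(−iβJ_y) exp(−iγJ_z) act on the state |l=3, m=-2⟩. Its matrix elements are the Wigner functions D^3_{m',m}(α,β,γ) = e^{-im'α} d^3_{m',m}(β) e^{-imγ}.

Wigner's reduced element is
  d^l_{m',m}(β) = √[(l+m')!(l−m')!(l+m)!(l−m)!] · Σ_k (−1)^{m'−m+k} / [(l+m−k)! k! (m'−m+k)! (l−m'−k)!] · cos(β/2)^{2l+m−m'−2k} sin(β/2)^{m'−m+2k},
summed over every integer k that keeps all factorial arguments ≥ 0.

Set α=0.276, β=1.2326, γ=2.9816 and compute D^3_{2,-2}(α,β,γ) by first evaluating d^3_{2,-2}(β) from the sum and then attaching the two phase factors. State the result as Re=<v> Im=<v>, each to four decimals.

Split into d^3_{2,-2}(β=1.2326) × two z-phases.
With c≡cos(β/2)=0.816023 and s≡sin(β/2)=0.578020, N=[120·1·1·120]^{1/2}=120.000000
Admissible k: 0..1 (factorial args all ≥0)
  k=0: (−1)^4·120.0000/(24)·0.8160^2·0.5780^4 = +0.371660
  k=1: (−1)^5·120.0000/(120)·0.8160^0·0.5780^6 = -0.037296
d^3_{2,-2}(1.2326) = +0.371660 -0.037296 = +0.334364
Attach z-rotation phases: D = e^{-i(2)(0.276)}·(+0.334364)·e^{-i(-2)(2.9816)} = +0.215099-0.255992i

Re=0.2151 Im=-0.2560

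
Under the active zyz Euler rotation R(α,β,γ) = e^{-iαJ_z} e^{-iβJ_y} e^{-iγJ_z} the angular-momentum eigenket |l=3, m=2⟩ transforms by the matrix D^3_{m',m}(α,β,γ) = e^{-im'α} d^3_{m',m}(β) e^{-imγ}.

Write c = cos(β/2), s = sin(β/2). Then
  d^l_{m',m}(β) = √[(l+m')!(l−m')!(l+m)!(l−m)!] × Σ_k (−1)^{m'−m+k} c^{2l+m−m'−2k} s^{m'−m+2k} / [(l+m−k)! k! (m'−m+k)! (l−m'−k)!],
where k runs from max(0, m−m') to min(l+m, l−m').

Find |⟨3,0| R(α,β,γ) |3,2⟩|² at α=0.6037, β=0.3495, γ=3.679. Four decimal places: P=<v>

P=0.0228

D^3_{0,2}(0.6037,0.3495,3.679) = e^{-i·0·0.6037}·d^3_{0,2}(0.3495)·e^{-i·2·3.679}. Compute d first:
c=cos(0.3495/2)=0.984770, s=sin(0.3495/2)=0.173862; N=√[6·6·120·1]=65.726707
The bounds max(0,m−m')=2 and min(l+m,l−m')=3 give 2 terms
  k=2: (−1)^0·65.7267/(12)·0.9848^4·0.1739^2 = +0.155707
  k=3: (−1)^1·65.7267/(12)·0.9848^2·0.1739^4 = -0.004853
d^3_{0,2}(0.3495) = +0.155707 -0.004853 = +0.150854
|D^3_{0,2}|² = |d^3_{0,2}(β)|² = (+0.150854)² = 0.022757 (the z-rotation phases have unit modulus)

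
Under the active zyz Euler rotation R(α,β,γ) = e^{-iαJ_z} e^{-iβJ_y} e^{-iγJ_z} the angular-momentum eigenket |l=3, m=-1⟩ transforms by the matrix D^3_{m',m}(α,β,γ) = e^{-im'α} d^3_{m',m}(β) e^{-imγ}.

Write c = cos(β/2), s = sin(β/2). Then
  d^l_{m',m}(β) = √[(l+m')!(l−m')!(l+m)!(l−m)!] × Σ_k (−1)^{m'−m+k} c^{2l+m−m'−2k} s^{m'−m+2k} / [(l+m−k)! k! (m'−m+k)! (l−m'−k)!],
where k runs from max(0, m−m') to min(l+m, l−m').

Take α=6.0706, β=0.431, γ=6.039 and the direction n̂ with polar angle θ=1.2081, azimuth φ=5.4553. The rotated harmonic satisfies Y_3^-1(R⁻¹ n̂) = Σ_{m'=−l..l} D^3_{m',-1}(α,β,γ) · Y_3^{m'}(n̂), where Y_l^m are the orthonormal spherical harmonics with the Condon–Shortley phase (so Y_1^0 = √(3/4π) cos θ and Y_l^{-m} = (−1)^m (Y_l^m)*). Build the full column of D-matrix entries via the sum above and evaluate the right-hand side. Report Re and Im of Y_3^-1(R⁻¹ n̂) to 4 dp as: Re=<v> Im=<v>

Re=0.2252 Im=0.1338

Need the full column D^3_{m',-1} for m'=−3..3 at α=6.0706, β=0.431, γ=6.039.
cos(β/2)=0.976870, sin(β/2)=0.213836
d^3_{-3,-1}: single k=2 term ⇒ +0.161270;  D = +0.102512-0.124496i
d^3_{-2,-1}: k∈[1..2] ⇒ +0.601539 -0.057648 = +0.543891;  D = +0.426531-0.337474i
d^3_{-1,-1}: k∈[0..2] ⇒ +0.869000 -0.333118 +0.011971 = +0.547853;  D = +0.491688-0.241632i
d^3_{0,-1}: k∈[0..2] ⇒ -0.658953 +0.094725 -0.001513 = -0.565741;  D = -0.548958+0.136777i
d^3_{1,-1}: k∈[0..2] ⇒ +0.249838 -0.015962 +0.000096 = +0.233972;  D = +0.233855-0.007392i
d^3_{2,-1}: k∈[0..1] ⇒ -0.057648 +0.001381 = -0.056266;  D = -0.055347-0.010128i
d^3_{3,-1}: single k=0 term ⇒ +0.007728;  D = +0.007137+0.002963i
Y_3^{m'}(θ=1.2081,φ=5.4553) and Σ D·Y over m':
  (+0.1025-0.1245i)·(-0.2698+0.2085i)  (+0.4265-0.3375i)·(-0.0269+0.3158i)  (+0.4917-0.2416i)·(-0.0757-0.0825i)  (-0.5490+0.1368i)·(-0.3139+0.0000i)  (+0.2339-0.0074i)·(+0.0757-0.0825i)  (-0.0553-0.0101i)·(-0.0269-0.3158i)  (+0.0071+0.0030i)·(+0.2698+0.2085i)
Y_3^-1(R⁻¹ n̂) = +0.225236+0.133758i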